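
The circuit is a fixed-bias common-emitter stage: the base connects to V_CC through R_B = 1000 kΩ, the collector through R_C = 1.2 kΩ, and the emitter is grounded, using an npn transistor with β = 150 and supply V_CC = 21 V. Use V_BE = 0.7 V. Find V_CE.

V_CE ≈ 17 V

Base loop: V_CC = I_B·R_B + V_BE, so I_B = (21 − 0.7)/1000 kΩ = 0.0203 mA.
In the active region I_C = β·I_B = 150 × 0.0203 = 3.05 mA.
Collector loop: V_CE = V_CC − I_C·R_C = 21 − 3.05×1.2 = 17.3 V.
Since V_CE = 17.3 V > V_CE(sat) ≈ 0.2 V, the transistor is in the active region as assumed.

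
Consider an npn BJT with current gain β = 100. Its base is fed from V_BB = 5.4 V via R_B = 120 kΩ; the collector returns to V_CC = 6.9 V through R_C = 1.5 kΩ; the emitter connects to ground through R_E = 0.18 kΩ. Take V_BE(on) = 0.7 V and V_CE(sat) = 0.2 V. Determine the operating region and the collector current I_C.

active; I_C ≈ 3.4 mA

Assume active. Base-emitter loop: I_B = (V_BB − V_BE)/(R_B + (β+1)R_E) = (5.4 − 0.7)/(120 + 101×0.18) = 0.034 mA.
I_C = β·I_B = 100×0.034 = 3.4 mA.
V_CE = V_CC − I_C·R_C − I_E·R_E = 6.9 − 3.4×1.5 − 3.44×0.18 = 1.18 V > V_CE(sat), so the active-region assumption holds.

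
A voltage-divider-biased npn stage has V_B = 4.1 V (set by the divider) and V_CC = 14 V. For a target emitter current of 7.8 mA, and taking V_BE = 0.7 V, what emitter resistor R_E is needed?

R_E ≈ 0.44 kΩ

V_E = V_B − V_BE = 4.1 − 0.7 = 3.4 V.
R_E = V_E / I_E = 3.4 / 7.8 = 0.436 kΩ.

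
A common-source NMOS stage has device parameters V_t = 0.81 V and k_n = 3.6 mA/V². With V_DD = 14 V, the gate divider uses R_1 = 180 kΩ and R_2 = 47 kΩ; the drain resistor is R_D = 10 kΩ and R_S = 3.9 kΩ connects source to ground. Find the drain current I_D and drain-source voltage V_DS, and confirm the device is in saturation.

V_G = V_DD·R_2/(R_1+R_2) = 14×47/227 = 2.9 V.
Assume saturation: I_D = (k_n/2)(V_GS − V_t)² with V_GS = V_G − I_D·R_S = 2.9 − 3.9·I_D.
Substituting gives 27.4·I_D² − 30.3·I_D + 7.85 = 0, with roots I_D = 0.413 or 0.695 mA.
The root I_D = 0.695 mA gives V_GS = 0.189 V ≤ V_t, so take I_D = 0.413 mA.
Then V_GS = 1.29 V and V_DS = V_DD − I_D(R_D+R_S) = 14 − 0.413×13.9 = 8.26 V.
Saturation requires V_DS ≥ V_GS − V_t = 0.479 V; 8.26 ≥ 0.479 ✓.

I_D ≈ 0.41 mA, V_DS ≈ 8.3 V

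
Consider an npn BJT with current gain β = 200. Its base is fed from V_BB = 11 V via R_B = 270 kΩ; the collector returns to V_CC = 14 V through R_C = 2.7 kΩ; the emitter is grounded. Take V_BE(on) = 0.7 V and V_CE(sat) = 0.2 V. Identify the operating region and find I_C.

Assume active: I_B = (11 − 0.7)/270 = 0.0381 mA, giving I_C = β·I_B = 7.63 mA.
But then V_CE = 14 − 7.63×2.7 = -6.6 V < V_CE(sat) = 0.2 V — impossible in the active region.
So the transistor is saturated. With V_CE = 0.2 V, I_C = (V_CC − 0.2)/R_C = 13.8/2.7 = 5.11 mA.
Check: β·I_B = 7.63 mA > I_C = 5.11 mA, confirming saturation.

saturation; I_C ≈ 5.1 mA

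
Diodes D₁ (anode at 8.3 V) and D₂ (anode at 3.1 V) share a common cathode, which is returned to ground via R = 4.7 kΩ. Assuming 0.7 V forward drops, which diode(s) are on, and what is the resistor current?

Only D₁ conducts; I_R ≈ 1.6 mA

Assume both conduct. Then node N would need to be at both 8.3−0.7 = 7.6 V and 3.1−0.7 = 2.4 V, which is impossible.
Assume only D₁ conducts: V_N = 8.3 − 0.7 = 7.6 V, so I_R = 7.6/4.7 = 1.62 mA.
Check D₂: its anode-to-cathode voltage is 3.1 − 7.6 = -4.5 V < 0.7 V, so it is off. The assumption is consistent.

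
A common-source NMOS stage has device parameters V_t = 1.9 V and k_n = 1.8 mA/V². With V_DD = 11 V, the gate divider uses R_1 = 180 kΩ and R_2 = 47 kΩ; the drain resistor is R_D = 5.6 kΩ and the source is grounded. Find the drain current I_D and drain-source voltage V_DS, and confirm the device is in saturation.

I_D ≈ 0.13 mA, V_DS ≈ 10 V

V_G = V_DD·R_2/(R_1+R_2) = 11×47/227 = 2.28 V. With the source grounded, V_GS = V_G = 2.28 V.
Assume saturation: I_D = (k_n/2)(V_GS − V_t)² = (1.8/2)×(2.28 − 1.9)² = 0.9×0.378² = 0.128 mA.
V_DS = V_DD − I_D·R_D = 11 − 0.128×5.6 = 10.3 V.
Saturation requires V_DS ≥ V_GS − V_t = 0.378 V; 10.3 ≥ 0.378 ✓.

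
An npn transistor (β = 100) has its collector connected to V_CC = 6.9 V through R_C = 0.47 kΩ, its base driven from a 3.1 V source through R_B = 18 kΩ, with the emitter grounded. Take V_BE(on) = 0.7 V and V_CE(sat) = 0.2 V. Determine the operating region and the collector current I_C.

active; I_C ≈ 13 mA

Assume active. Base-emitter loop: I_B = (V_BB − V_BE)/R_B = (3.1 − 0.7)/18 = 0.133 mA.
I_C = β·I_B = 100×0.133 = 13.3 mA.
V_CE = V_CC − I_C·R_C = 6.9 − 13.3×0.47 = 0.633 V > V_CE(sat), so the active-region assumption holds.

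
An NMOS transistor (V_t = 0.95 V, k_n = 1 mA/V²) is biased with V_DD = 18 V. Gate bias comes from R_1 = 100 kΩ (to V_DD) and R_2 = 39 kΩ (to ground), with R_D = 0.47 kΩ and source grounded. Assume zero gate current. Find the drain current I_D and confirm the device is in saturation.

I_D ≈ 8.4 mA

V_G = V_DD·R_2/(R_1+R_2) = 18×39/139 = 5.05 V. With the source grounded, V_GS = V_G = 5.05 V.
Assume saturation: I_D = (k_n/2)(V_GS − V_t)² = (1/2)×(5.05 − 0.95)² = 0.5×4.1² = 8.41 mA.
V_DS = V_DD − I_D·R_D = 18 − 8.41×0.47 = 14 V.
Saturation requires V_DS ≥ V_GS − V_t = 4.1 V; 14 ≥ 4.1 ✓.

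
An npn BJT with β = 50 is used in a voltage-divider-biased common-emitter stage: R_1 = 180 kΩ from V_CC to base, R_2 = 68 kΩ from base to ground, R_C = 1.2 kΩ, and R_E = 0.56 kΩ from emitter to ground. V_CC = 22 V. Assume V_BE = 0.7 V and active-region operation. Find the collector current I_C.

I_C ≈ 3.4 mA

Thevenize the base divider: V_Th = V_CC·R_2/(R_1+R_2) = 22×68/248 = 6.03 V, R_Th = R_1‖R_2 = 49.4 kΩ.
Base-emitter loop: V_Th = I_B·R_Th + V_BE + (β+1)I_B·R_E, so I_B = (6.03 − 0.7) / (49.4 + 51×0.56) = 0.0684 mA.
I_C = β·I_B = 50×0.0684 = 3.42 mA, and I_E = (β+1)I_B = 3.49 mA.
V_CE = V_CC − I_C·R_C − I_E·R_E = 22 − 3.42×1.2 − 3.49×0.56 = 15.9 V.
V_CE = 15.9 V > 0.2 V confirms active-region operation.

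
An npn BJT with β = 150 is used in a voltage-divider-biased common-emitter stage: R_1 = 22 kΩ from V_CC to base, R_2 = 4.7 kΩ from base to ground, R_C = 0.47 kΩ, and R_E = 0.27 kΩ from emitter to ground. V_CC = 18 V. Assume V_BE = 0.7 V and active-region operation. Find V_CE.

V_CE ≈ 12 V

Thevenize the base divider: V_Th = V_CC·R_2/(R_1+R_2) = 18×4.7/26.7 = 3.17 V, R_Th = R_1‖R_2 = 3.87 kΩ.
Base-emitter loop: V_Th = I_B·R_Th + V_BE + (β+1)I_B·R_E, so I_B = (3.17 − 0.7) / (3.87 + 151×0.27) = 0.0553 mA.
I_C = β·I_B = 150×0.0553 = 8.29 mA, and I_E = (β+1)I_B = 8.35 mA.
V_CE = V_CC − I_C·R_C − I_E·R_E = 18 − 8.29×0.47 − 8.35×0.27 = 11.8 V.
V_CE = 11.8 V > 0.2 V confirms active-region operation.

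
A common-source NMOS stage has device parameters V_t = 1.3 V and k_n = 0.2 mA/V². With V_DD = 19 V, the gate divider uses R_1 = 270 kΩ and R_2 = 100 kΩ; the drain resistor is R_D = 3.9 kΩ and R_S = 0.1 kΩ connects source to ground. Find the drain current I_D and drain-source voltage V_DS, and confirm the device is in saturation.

V_G = V_DD·R_2/(R_1+R_2) = 19×100/370 = 5.14 V.
Assume saturation: I_D = (k_n/2)(V_GS − V_t)² with V_GS = V_G − I_D·R_S = 5.14 − 0.1·I_D.
Substituting gives 0.001·I_D² − 1.08·I_D + 1.47 = 0, with roots I_D = 1.37 or 1080 mA.
The root I_D = 1080 mA gives V_GS = -102 V ≤ V_t, so take I_D = 1.37 mA.
Then V_GS = 5 V and V_DS = V_DD − I_D(R_D+R_S) = 19 − 1.37×4 = 13.5 V.
Saturation requires V_DS ≥ V_GS − V_t = 3.7 V; 13.5 ≥ 3.7 ✓.

I_D ≈ 1.4 mA, V_DS ≈ 14 V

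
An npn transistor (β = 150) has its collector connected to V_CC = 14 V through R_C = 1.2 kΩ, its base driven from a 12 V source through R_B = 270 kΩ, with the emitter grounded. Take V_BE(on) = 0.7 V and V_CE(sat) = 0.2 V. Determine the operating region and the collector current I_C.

Assume active. Base-emitter loop: I_B = (V_BB − V_BE)/R_B = (12 − 0.7)/270 = 0.0419 mA.
I_C = β·I_B = 150×0.0419 = 6.28 mA.
V_CE = V_CC − I_C·R_C = 14 − 6.28×1.2 = 6.47 V > V_CE(sat), so the active-region assumption holds.

active; I_C ≈ 6.3 mA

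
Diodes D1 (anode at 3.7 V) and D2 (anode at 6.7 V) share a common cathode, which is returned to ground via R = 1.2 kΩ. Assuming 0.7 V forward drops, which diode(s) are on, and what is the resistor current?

Assume both conduct. Then node N would need to be at both 3.7−0.7 = 3 V and 6.7−0.7 = 6 V, which is impossible.
Assume only D2 conducts: V_N = 6.7 − 0.7 = 6 V, so I_R = 6/1.2 = 5 mA.
Check D1: its anode-to-cathode voltage is 3.7 − 6 = -2.3 V < 0.7 V, so it is off. The assumption is consistent.

Only D2 conducts; I_R ≈ 5 mA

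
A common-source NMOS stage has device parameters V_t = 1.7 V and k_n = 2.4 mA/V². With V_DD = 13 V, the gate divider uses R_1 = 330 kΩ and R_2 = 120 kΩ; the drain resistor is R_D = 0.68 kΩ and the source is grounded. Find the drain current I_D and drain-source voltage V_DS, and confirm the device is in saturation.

V_G = V_DD·R_2/(R_1+R_2) = 13×120/450 = 3.47 V. With the source grounded, V_GS = V_G = 3.47 V.
Assume saturation: I_D = (k_n/2)(V_GS − V_t)² = (2.4/2)×(3.47 − 1.7)² = 1.2×1.77² = 3.75 mA.
V_DS = V_DD − I_D·R_D = 13 − 3.75×0.68 = 10.5 V.
Saturation requires V_DS ≥ V_GS − V_t = 1.77 V; 10.5 ≥ 1.77 ✓.

I_D ≈ 3.7 mA, V_DS ≈ 10 V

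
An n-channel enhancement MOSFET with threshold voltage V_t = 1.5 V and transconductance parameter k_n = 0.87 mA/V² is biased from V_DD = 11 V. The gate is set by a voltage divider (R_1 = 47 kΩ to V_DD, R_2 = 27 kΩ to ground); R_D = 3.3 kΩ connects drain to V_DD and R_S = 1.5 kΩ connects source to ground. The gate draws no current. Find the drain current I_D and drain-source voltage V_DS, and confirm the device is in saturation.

I_D ≈ 0.78 mA, V_DS ≈ 7.2 V

V_G = V_DD·R_2/(R_1+R_2) = 11×27/74 = 4.01 V.
Assume saturation: I_D = (k_n/2)(V_GS − V_t)² with V_GS = V_G − I_D·R_S = 4.01 − 1.5·I_D.
Substituting gives 0.979·I_D² − 4.28·I_D + 2.75 = 0, with roots I_D = 0.782 or 3.59 mA.
The root I_D = 3.59 mA gives V_GS = -1.37 V ≤ V_t, so take I_D = 0.782 mA.
Then V_GS = 2.84 V and V_DS = V_DD − I_D(R_D+R_S) = 11 − 0.782×4.8 = 7.25 V.
Saturation requires V_DS ≥ V_GS − V_t = 1.34 V; 7.25 ≥ 1.34 ✓.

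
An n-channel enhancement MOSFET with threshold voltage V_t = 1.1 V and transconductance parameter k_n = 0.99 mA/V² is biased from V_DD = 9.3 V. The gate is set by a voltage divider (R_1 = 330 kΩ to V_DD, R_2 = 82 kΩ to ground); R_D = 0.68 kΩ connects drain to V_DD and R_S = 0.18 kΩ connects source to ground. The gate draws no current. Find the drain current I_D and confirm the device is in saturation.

V_G = V_DD·R_2/(R_1+R_2) = 9.3×82/412 = 1.85 V.
Assume saturation: I_D = (k_n/2)(V_GS − V_t)² with V_GS = V_G − I_D·R_S = 1.85 − 0.18·I_D.
Substituting gives 0.016·I_D² − 1.13·I_D + 0.279 = 0, with roots I_D = 0.247 or 70.4 mA.
The root I_D = 70.4 mA gives V_GS = -10.8 V ≤ V_t, so take I_D = 0.247 mA.
Then V_GS = 1.81 V and V_DS = V_DD − I_D(R_D+R_S) = 9.3 − 0.247×0.86 = 9.09 V.
Saturation requires V_DS ≥ V_GS − V_t = 0.706 V; 9.09 ≥ 0.706 ✓.

I_D ≈ 0.25 mA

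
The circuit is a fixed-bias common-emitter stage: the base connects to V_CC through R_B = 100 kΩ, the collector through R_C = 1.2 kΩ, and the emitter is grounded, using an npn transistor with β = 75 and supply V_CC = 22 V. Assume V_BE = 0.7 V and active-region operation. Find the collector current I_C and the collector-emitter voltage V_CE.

I_C ≈ 16 mA, V_CE ≈ 2.8 V

Base loop: V_CC = I_B·R_B + V_BE, so I_B = (22 − 0.7)/100 kΩ = 0.213 mA.
In the active region I_C = β·I_B = 75 × 0.213 = 16 mA.
Collector loop: V_CE = V_CC − I_C·R_C = 22 − 16×1.2 = 2.83 V.
Since V_CE = 2.83 V > V_CE(sat) ≈ 0.2 V, the transistor is in the active region as assumed.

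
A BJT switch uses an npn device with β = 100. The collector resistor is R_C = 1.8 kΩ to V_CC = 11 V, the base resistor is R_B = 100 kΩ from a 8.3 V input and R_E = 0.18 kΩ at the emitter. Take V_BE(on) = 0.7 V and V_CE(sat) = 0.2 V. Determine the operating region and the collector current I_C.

saturation; I_C ≈ 5.4 mA

Assume active: I_B = (8.3 − 0.7)/(100 + 101×0.18) = 0.0643 mA, I_C = β·I_B = 6.43 mA.
Then V_CE = 11 − 6.43×1.8 − 6.5×0.18 = -1.74 V < 0.2 V — the active assumption fails.
Re-solve with V_CE = 0.2 V. KCL at the emitter: V_E/R_E = (V_BB−0.7−V_E)/R_B + (V_CC−0.2−V_E)/R_C, giving V_E = 0.993 V.
I_C = (V_CC − 0.2 − V_E)/R_C = (10.8 − 0.993)/1.8 = 5.45 mA.
Check: I_B = (7.6 − 0.993)/100 = 0.0661 mA, and β·I_B = 6.61 mA > I_C, confirming saturation.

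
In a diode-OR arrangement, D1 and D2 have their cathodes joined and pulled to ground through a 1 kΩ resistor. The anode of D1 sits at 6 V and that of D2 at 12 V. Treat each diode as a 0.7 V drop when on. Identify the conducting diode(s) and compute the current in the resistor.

Only D2 conducts; I_R ≈ 11 mA

Assume both conduct. Then node N would need to be at both 6−0.7 = 5.3 V and 12−0.7 = 11.3 V, which is impossible.
Assume only D2 conducts: V_N = 12 − 0.7 = 11.3 V, so I_R = 11.3/1 = 11.3 mA.
Check D1: its anode-to-cathode voltage is 6 − 11.3 = -5.3 V < 0.7 V, so it is off. The assumption is consistent.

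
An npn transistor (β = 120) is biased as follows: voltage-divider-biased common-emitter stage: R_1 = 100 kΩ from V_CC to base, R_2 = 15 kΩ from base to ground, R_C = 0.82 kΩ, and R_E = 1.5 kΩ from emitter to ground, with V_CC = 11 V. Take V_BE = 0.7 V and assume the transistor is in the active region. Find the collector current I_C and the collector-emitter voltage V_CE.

I_C ≈ 0.45 mA, V_CE ≈ 9.9 V

Thevenize the base divider: V_Th = V_CC·R_2/(R_1+R_2) = 11×15/115 = 1.43 V, R_Th = R_1‖R_2 = 13 kΩ.
Base-emitter loop: V_Th = I_B·R_Th + V_BE + (β+1)I_B·R_E, so I_B = (1.43 − 0.7) / (13 + 121×1.5) = 0.00378 mA.
I_C = β·I_B = 120×0.00378 = 0.453 mA, and I_E = (β+1)I_B = 0.457 mA.
V_CE = V_CC − I_C·R_C − I_E·R_E = 11 − 0.453×0.82 − 0.457×1.5 = 9.94 V.
V_CE = 9.94 V > 0.2 V confirms active-region operation.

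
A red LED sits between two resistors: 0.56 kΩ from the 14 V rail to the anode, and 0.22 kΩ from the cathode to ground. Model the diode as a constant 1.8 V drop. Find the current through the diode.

I ≈ 16 mA

The two resistors are in series with the diode, so KVL gives 14 = I·0.56 + 1.8 + I·0.22.
I = (14 − 1.8) / (0.56 + 0.22) kΩ = 12.2 / 0.78 = 15.6 mA.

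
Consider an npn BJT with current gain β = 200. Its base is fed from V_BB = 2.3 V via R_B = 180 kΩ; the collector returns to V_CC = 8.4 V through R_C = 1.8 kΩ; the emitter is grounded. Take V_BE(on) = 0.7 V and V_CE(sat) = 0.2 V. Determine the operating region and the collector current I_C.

active; I_C ≈ 1.8 mA

Assume active. Base-emitter loop: I_B = (V_BB − V_BE)/R_B = (2.3 − 0.7)/180 = 0.00889 mA.
I_C = β·I_B = 200×0.00889 = 1.78 mA.
V_CE = V_CC − I_C·R_C = 8.4 − 1.78×1.8 = 5.2 V > V_CE(sat), so the active-region assumption holds.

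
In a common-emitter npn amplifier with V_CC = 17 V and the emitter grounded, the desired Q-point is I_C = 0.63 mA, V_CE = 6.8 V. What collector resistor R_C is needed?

R_C ≈ 16 kΩ

Collector loop: V_CC = I_C·R_C + V_CE.
R_C = (V_CC − V_CE)/I_C = (17 − 6.8)/0.63 = 16.2 kΩ.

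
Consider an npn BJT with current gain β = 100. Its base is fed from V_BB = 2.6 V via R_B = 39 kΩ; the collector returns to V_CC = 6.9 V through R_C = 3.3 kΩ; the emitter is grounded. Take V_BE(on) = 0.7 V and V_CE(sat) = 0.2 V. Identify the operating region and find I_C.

saturation; I_C ≈ 2 mA

Assume active: I_B = (2.6 − 0.7)/39 = 0.0487 mA, giving I_C = β·I_B = 4.87 mA.
But then V_CE = 6.9 − 4.87×3.3 = -9.18 V < V_CE(sat) = 0.2 V — impossible in the active region.
So the transistor is saturated. With V_CE = 0.2 V, I_C = (V_CC − 0.2)/R_C = 6.7/3.3 = 2.03 mA.
Check: β·I_B = 4.87 mA > I_C = 2.03 mA, confirming saturation.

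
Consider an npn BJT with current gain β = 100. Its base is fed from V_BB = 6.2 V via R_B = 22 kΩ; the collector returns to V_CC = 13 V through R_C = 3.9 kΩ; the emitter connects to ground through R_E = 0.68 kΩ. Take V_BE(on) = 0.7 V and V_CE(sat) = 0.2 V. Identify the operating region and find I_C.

Assume active: I_B = (6.2 − 0.7)/(22 + 101×0.68) = 0.0607 mA, I_C = β·I_B = 6.07 mA.
Then V_CE = 13 − 6.07×3.9 − 6.13×0.68 = -14.8 V < 0.2 V — the active assumption fails.
Re-solve with V_CE = 0.2 V. KCL at the emitter: V_E/R_E = (V_BB−0.7−V_E)/R_B + (V_CC−0.2−V_E)/R_C, giving V_E = 1.99 V.
I_C = (V_CC − 0.2 − V_E)/R_C = (12.8 − 1.99)/3.9 = 2.77 mA.
Check: I_B = (5.5 − 1.99)/22 = 0.159 mA, and β·I_B = 15.9 mA > I_C, confirming saturation.

saturation; I_C ≈ 2.8 mA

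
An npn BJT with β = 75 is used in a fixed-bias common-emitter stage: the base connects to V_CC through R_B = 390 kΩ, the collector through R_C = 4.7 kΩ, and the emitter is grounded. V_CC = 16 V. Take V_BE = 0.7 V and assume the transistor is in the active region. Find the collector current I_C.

I_C ≈ 2.9 mA

Base loop: V_CC = I_B·R_B + V_BE, so I_B = (16 − 0.7)/390 kΩ = 0.0392 mA.
In the active region I_C = β·I_B = 75 × 0.0392 = 2.94 mA.
Collector loop: V_CE = V_CC − I_C·R_C = 16 − 2.94×4.7 = 2.17 V.
Since V_CE = 2.17 V > V_CE(sat) ≈ 0.2 V, the transistor is in the active region as assumed.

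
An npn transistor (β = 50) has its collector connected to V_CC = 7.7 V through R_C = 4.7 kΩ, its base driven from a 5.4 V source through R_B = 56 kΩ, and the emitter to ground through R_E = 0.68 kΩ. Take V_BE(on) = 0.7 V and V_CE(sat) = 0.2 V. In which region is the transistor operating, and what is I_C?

saturation; I_C ≈ 1.4 mA

Assume active: I_B = (5.4 − 0.7)/(56 + 51×0.68) = 0.0518 mA, I_C = β·I_B = 2.59 mA.
Then V_CE = 7.7 − 2.59×4.7 − 2.64×0.68 = -6.28 V < 0.2 V — the active assumption fails.
Re-solve with V_CE = 0.2 V. KCL at the emitter: V_E/R_E = (V_BB−0.7−V_E)/R_B + (V_CC−0.2−V_E)/R_C, giving V_E = 0.987 V.
I_C = (V_CC − 0.2 − V_E)/R_C = (7.5 − 0.987)/4.7 = 1.39 mA.
Check: I_B = (4.7 − 0.987)/56 = 0.0663 mA, and β·I_B = 3.31 mA > I_C, confirming saturation.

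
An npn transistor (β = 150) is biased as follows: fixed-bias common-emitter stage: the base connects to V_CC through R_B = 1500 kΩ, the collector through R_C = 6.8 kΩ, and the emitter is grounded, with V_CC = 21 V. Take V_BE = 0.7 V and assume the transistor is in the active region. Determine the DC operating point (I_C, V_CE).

I_C ≈ 2 mA, V_CE ≈ 7.2 V

Base loop: V_CC = I_B·R_B + V_BE, so I_B = (21 − 0.7)/1500 kΩ = 0.0135 mA.
In the active region I_C = β·I_B = 150 × 0.0135 = 2.03 mA.
Collector loop: V_CE = V_CC − I_C·R_C = 21 − 2.03×6.8 = 7.2 V.
Since V_CE = 7.2 V > V_CE(sat) ≈ 0.2 V, the transistor is in the active region as assumed.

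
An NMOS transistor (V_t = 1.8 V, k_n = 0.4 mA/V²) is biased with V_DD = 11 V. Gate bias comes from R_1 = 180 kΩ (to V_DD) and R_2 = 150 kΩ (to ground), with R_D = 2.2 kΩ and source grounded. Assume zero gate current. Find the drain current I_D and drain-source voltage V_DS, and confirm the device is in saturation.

V_G = V_DD·R_2/(R_1+R_2) = 11×150/330 = 5 V. With the source grounded, V_GS = V_G = 5 V.
Assume saturation: I_D = (k_n/2)(V_GS − V_t)² = (0.4/2)×(5 − 1.8)² = 0.2×3.2² = 2.05 mA.
V_DS = V_DD − I_D·R_D = 11 − 2.05×2.2 = 6.49 V.
Saturation requires V_DS ≥ V_GS − V_t = 3.2 V; 6.49 ≥ 3.2 ✓.

I_D ≈ 2 mA, V_DS ≈ 6.5 V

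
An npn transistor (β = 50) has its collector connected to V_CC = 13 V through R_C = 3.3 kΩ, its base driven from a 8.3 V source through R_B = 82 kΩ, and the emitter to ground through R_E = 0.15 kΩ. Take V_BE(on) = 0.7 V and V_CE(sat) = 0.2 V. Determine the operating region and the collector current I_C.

Assume active: I_B = (8.3 − 0.7)/(82 + 51×0.15) = 0.0848 mA, I_C = β·I_B = 4.24 mA.
Then V_CE = 13 − 4.24×3.3 − 4.32×0.15 = -1.64 V < 0.2 V — the active assumption fails.
Re-solve with V_CE = 0.2 V. KCL at the emitter: V_E/R_E = (V_BB−0.7−V_E)/R_B + (V_CC−0.2−V_E)/R_C, giving V_E = 0.569 V.
I_C = (V_CC − 0.2 − V_E)/R_C = (12.8 − 0.569)/3.3 = 3.71 mA.
Check: I_B = (7.6 − 0.569)/82 = 0.0857 mA, and β·I_B = 4.29 mA > I_C, confirming saturation.

saturation; I_C ≈ 3.7 mA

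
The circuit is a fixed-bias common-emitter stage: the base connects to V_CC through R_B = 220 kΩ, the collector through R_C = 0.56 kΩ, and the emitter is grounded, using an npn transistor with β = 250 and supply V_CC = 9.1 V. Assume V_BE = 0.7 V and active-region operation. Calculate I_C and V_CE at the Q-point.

Base loop: V_CC = I_B·R_B + V_BE, so I_B = (9.1 − 0.7)/220 kΩ = 0.0382 mA.
In the active region I_C = β·I_B = 250 × 0.0382 = 9.55 mA.
Collector loop: V_CE = V_CC − I_C·R_C = 9.1 − 9.55×0.56 = 3.75 V.
Since V_CE = 3.75 V > V_CE(sat) ≈ 0.2 V, the transistor is in the active region as assumed.

I_C ≈ 9.5 mA, V_CE ≈ 3.8 V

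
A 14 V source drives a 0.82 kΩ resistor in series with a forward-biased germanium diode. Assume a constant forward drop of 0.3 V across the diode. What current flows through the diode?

I ≈ 17 mA

KVL around the loop: 14 = V_D + I·R = 0.3 + I × 0.82 kΩ.
So I = (14 − 0.3) / 0.82 kΩ = 13.7 / 0.82 = 16.7 mA.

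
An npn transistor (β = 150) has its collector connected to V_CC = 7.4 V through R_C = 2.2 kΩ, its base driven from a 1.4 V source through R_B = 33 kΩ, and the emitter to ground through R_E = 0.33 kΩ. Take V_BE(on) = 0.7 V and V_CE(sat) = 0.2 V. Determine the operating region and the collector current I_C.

active; I_C ≈ 1.3 mA

Assume active. Base-emitter loop: I_B = (V_BB − V_BE)/(R_B + (β+1)R_E) = (1.4 − 0.7)/(33 + 151×0.33) = 0.00845 mA.
I_C = β·I_B = 150×0.00845 = 1.27 mA.
V_CE = V_CC − I_C·R_C − I_E·R_E = 7.4 − 1.27×2.2 − 1.28×0.33 = 4.19 V > V_CE(sat), so the active-region assumption holds.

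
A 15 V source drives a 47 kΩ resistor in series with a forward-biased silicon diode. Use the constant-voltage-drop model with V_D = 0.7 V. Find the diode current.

I ≈ 0.3 mA

KVL around the loop: 15 = V_D + I·R = 0.7 + I × 47 kΩ.
So I = (15 − 0.7) / 47 kΩ = 14.3 / 47 = 0.304 mA.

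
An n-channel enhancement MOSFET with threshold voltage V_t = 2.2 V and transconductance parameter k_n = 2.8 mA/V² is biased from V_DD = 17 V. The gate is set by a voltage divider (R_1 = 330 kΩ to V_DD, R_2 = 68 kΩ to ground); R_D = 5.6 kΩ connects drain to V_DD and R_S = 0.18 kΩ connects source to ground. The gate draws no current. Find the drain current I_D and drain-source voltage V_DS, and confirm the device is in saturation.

V_G = V_DD·R_2/(R_1+R_2) = 17×68/398 = 2.9 V.
Assume saturation: I_D = (k_n/2)(V_GS − V_t)² with V_GS = V_G − I_D·R_S = 2.9 − 0.18·I_D.
Substituting gives 0.0454·I_D² − 1.36·I_D + 0.695 = 0, with roots I_D = 0.522 or 29.4 mA.
The root I_D = 29.4 mA gives V_GS = -2.38 V ≤ V_t, so take I_D = 0.522 mA.
Then V_GS = 2.81 V and V_DS = V_DD − I_D(R_D+R_S) = 17 − 0.522×5.78 = 14 V.
Saturation requires V_DS ≥ V_GS − V_t = 0.611 V; 14 ≥ 0.611 ✓.

I_D ≈ 0.52 mA, V_DS ≈ 14 V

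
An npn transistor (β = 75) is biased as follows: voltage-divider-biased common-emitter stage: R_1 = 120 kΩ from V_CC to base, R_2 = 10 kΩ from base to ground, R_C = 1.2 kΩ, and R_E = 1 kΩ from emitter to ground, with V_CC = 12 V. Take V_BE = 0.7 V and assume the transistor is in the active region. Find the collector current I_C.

I_C ≈ 0.2 mA

Thevenize the base divider: V_Th = V_CC·R_2/(R_1+R_2) = 12×10/130 = 0.923 V, R_Th = R_1‖R_2 = 9.23 kΩ.
Base-emitter loop: V_Th = I_B·R_Th + V_BE + (β+1)I_B·R_E, so I_B = (0.923 − 0.7) / (9.23 + 76×1) = 0.00262 mA.
I_C = β·I_B = 75×0.00262 = 0.196 mA, and I_E = (β+1)I_B = 0.199 mA.
V_CE = V_CC − I_C·R_C − I_E·R_E = 12 − 0.196×1.2 − 0.199×1 = 11.6 V.
V_CE = 11.6 V > 0.2 V confirms active-region operation.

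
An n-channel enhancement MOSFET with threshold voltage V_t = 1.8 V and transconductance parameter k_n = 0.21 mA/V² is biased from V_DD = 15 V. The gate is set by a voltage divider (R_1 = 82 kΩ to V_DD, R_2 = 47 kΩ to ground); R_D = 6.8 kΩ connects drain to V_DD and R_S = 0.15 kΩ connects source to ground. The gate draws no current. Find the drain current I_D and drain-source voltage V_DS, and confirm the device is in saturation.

V_G = V_DD·R_2/(R_1+R_2) = 15×47/129 = 5.47 V.
Assume saturation: I_D = (k_n/2)(V_GS − V_t)² with V_GS = V_G − I_D·R_S = 5.47 − 0.15·I_D.
Substituting gives 0.00236·I_D² − 1.12·I_D + 1.41 = 0, with roots I_D = 1.27 or 471 mA.
The root I_D = 471 mA gives V_GS = -65.2 V ≤ V_t, so take I_D = 1.27 mA.
Then V_GS = 5.27 V and V_DS = V_DD − I_D(R_D+R_S) = 15 − 1.27×6.95 = 6.19 V.
Saturation requires V_DS ≥ V_GS − V_t = 3.47 V; 6.19 ≥ 3.47 ✓.

I_D ≈ 1.3 mA, V_DS ≈ 6.2 V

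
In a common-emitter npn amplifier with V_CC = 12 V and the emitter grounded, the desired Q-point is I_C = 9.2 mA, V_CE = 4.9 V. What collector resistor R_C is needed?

Collector loop: V_CC = I_C·R_C + V_CE.
R_C = (V_CC − V_CE)/I_C = (12 − 4.9)/9.2 = 0.772 kΩ.

R_C ≈ 0.77 kΩ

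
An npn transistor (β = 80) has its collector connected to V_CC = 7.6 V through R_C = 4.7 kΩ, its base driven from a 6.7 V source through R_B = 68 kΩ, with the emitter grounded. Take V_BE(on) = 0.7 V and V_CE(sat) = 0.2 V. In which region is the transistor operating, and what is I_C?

saturation; I_C ≈ 1.6 mA

Assume active: I_B = (6.7 − 0.7)/68 = 0.0882 mA, giving I_C = β·I_B = 7.06 mA.
But then V_CE = 7.6 − 7.06×4.7 = -25.6 V < V_CE(sat) = 0.2 V — impossible in the active region.
So the transistor is saturated. With V_CE = 0.2 V, I_C = (V_CC − 0.2)/R_C = 7.4/4.7 = 1.57 mA.
Check: β·I_B = 7.06 mA > I_C = 1.57 mA, confirming saturation.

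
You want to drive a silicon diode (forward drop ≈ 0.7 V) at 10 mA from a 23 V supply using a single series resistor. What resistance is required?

R ≈ 2.2 kΩ

The resistor drops V_S − V_D = 23 − 0.7 = 22.3 V at 10 mA.
R = 22.3 V / 10 mA = 2.23 kΩ.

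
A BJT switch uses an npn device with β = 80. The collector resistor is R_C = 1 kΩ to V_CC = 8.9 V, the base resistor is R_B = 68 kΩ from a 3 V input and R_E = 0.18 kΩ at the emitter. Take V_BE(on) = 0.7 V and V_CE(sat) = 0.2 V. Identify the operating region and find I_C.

Assume active. Base-emitter loop: I_B = (V_BB − V_BE)/(R_B + (β+1)R_E) = (3 − 0.7)/(68 + 81×0.18) = 0.0279 mA.
I_C = β·I_B = 80×0.0279 = 2.23 mA.
V_CE = V_CC − I_C·R_C − I_E·R_E = 8.9 − 2.23×1 − 2.26×0.18 = 6.27 V > V_CE(sat), so the active-region assumption holds.

active; I_C ≈ 2.2 mA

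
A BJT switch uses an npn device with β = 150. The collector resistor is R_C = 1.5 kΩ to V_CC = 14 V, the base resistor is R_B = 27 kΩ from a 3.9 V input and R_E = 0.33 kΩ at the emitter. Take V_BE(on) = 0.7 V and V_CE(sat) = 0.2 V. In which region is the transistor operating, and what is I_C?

Assume active. Base-emitter loop: I_B = (V_BB − V_BE)/(R_B + (β+1)R_E) = (3.9 − 0.7)/(27 + 151×0.33) = 0.0417 mA.
I_C = β·I_B = 150×0.0417 = 6.25 mA.
V_CE = V_CC − I_C·R_C − I_E·R_E = 14 − 6.25×1.5 − 6.29×0.33 = 2.55 V > V_CE(sat), so the active-region assumption holds.

active; I_C ≈ 6.2 mA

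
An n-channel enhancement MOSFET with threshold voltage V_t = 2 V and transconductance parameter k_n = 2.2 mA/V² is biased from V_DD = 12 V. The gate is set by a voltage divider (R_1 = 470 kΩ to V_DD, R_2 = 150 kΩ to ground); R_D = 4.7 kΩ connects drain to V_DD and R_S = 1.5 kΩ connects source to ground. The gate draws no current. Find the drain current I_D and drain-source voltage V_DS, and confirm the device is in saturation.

I_D ≈ 0.27 mA, V_DS ≈ 10 V

V_G = V_DD·R_2/(R_1+R_2) = 12×150/620 = 2.9 V.
Assume saturation: I_D = (k_n/2)(V_GS − V_t)² with V_GS = V_G − I_D·R_S = 2.9 − 1.5·I_D.
Substituting gives 2.48·I_D² − 3.98·I_D + 0.897 = 0, with roots I_D = 0.271 or 1.34 mA.
The root I_D = 1.34 mA gives V_GS = 0.897 V ≤ V_t, so take I_D = 0.271 mA.
Then V_GS = 2.5 V and V_DS = V_DD − I_D(R_D+R_S) = 12 − 0.271×6.2 = 10.3 V.
Saturation requires V_DS ≥ V_GS − V_t = 0.496 V; 10.3 ≥ 0.496 ✓.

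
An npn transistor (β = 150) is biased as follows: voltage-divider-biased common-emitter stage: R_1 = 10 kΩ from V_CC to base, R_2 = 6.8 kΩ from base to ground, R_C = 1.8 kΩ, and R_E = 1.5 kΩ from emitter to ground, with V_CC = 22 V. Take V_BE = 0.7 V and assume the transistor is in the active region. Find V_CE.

V_CE ≈ 4.3 V

Thevenize the base divider: V_Th = V_CC·R_2/(R_1+R_2) = 22×6.8/16.8 = 8.9 V, R_Th = R_1‖R_2 = 4.05 kΩ.
Base-emitter loop: V_Th = I_B·R_Th + V_BE + (β+1)I_B·R_E, so I_B = (8.9 − 0.7) / (4.05 + 151×1.5) = 0.0356 mA.
I_C = β·I_B = 150×0.0356 = 5.34 mA, and I_E = (β+1)I_B = 5.37 mA.
V_CE = V_CC − I_C·R_C − I_E·R_E = 22 − 5.34×1.8 − 5.37×1.5 = 4.33 V.
V_CE = 4.33 V > 0.2 V confirms active-region operation.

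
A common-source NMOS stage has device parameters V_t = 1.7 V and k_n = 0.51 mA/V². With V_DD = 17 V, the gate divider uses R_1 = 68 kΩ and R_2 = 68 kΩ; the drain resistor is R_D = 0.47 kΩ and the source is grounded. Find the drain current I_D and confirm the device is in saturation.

V_G = V_DD·R_2/(R_1+R_2) = 17×68/136 = 8.5 V. With the source grounded, V_GS = V_G = 8.5 V.
Assume saturation: I_D = (k_n/2)(V_GS − V_t)² = (0.51/2)×(8.5 − 1.7)² = 0.255×6.8² = 11.8 mA.
V_DS = V_DD − I_D·R_D = 17 − 11.8×0.47 = 11.5 V.
Saturation requires V_DS ≥ V_GS − V_t = 6.8 V; 11.5 ≥ 6.8 ✓.

I_D ≈ 12 mA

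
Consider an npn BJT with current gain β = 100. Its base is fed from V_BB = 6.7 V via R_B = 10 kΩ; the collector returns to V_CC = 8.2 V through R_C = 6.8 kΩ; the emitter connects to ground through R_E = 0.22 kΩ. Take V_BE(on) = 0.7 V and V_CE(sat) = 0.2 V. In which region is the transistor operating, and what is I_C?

saturation; I_C ≈ 1.1 mA

Assume active: I_B = (6.7 − 0.7)/(10 + 101×0.22) = 0.186 mA, I_C = β·I_B = 18.6 mA.
Then V_CE = 8.2 − 18.6×6.8 − 18.8×0.22 = -123 V < 0.2 V — the active assumption fails.
Re-solve with V_CE = 0.2 V. KCL at the emitter: V_E/R_E = (V_BB−0.7−V_E)/R_B + (V_CC−0.2−V_E)/R_C, giving V_E = 0.371 V.
I_C = (V_CC − 0.2 − V_E)/R_C = (8 − 0.371)/6.8 = 1.12 mA.
Check: I_B = (6 − 0.371)/10 = 0.563 mA, and β·I_B = 56.3 mA > I_C, confirming saturation.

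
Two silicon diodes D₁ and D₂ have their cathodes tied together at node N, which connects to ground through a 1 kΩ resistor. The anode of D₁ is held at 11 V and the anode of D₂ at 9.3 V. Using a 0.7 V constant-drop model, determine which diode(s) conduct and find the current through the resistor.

Only D₁ conducts; I_R ≈ 10 mA

Assume both conduct. Then node N would need to be at both 11−0.7 = 10.3 V and 9.3−0.7 = 8.6 V, which is impossible.
Assume only D₁ conducts: V_N = 11 − 0.7 = 10.3 V, so I_R = 10.3/1 = 10.3 mA.
Check D₂: its anode-to-cathode voltage is 9.3 − 10.3 = -1 V < 0.7 V, so it is off. The assumption is consistent.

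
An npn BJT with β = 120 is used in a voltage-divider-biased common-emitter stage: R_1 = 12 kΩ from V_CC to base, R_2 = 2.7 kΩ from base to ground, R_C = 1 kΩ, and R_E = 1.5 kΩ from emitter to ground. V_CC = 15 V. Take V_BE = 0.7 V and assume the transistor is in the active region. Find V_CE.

Thevenize the base divider: V_Th = V_CC·R_2/(R_1+R_2) = 15×2.7/14.7 = 2.76 V, R_Th = R_1‖R_2 = 2.2 kΩ.
Base-emitter loop: V_Th = I_B·R_Th + V_BE + (β+1)I_B·R_E, so I_B = (2.76 − 0.7) / (2.2 + 121×1.5) = 0.0112 mA.
I_C = β·I_B = 120×0.0112 = 1.34 mA, and I_E = (β+1)I_B = 1.35 mA.
V_CE = V_CC − I_C·R_C − I_E·R_E = 15 − 1.34×1 − 1.35×1.5 = 11.6 V.
V_CE = 11.6 V > 0.2 V confirms active-region operation.

V_CE ≈ 12 V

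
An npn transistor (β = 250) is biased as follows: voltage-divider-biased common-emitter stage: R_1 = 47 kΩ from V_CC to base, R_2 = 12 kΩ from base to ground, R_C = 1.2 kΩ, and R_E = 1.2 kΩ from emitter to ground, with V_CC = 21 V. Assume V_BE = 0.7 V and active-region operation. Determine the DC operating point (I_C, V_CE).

Thevenize the base divider: V_Th = V_CC·R_2/(R_1+R_2) = 21×12/59 = 4.27 V, R_Th = R_1‖R_2 = 9.56 kΩ.
Base-emitter loop: V_Th = I_B·R_Th + V_BE + (β+1)I_B·R_E, so I_B = (4.27 − 0.7) / (9.56 + 251×1.2) = 0.0115 mA.
I_C = β·I_B = 250×0.0115 = 2.87 mA, and I_E = (β+1)I_B = 2.88 mA.
V_CE = V_CC − I_C·R_C − I_E·R_E = 21 − 2.87×1.2 − 2.88×1.2 = 14.1 V.
V_CE = 14.1 V > 0.2 V confirms active-region operation.

I_C ≈ 2.9 mA, V_CE ≈ 14 V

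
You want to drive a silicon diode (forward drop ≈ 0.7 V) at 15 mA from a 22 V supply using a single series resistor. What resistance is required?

The resistor drops V_S − V_D = 22 − 0.7 = 21.3 V at 15 mA.
R = 21.3 V / 15 mA = 1.42 kΩ.

R ≈ 1.4 kΩ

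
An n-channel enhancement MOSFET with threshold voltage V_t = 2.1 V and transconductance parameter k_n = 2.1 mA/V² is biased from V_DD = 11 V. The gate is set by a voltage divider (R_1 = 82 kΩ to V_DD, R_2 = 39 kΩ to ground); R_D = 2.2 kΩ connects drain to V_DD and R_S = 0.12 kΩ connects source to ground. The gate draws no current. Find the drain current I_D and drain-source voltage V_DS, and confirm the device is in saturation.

I_D ≈ 1.6 mA, V_DS ≈ 7.2 V

V_G = V_DD·R_2/(R_1+R_2) = 11×39/121 = 3.55 V.
Assume saturation: I_D = (k_n/2)(V_GS − V_t)² with V_GS = V_G − I_D·R_S = 3.55 − 0.12·I_D.
Substituting gives 0.0151·I_D² − 1.36·I_D + 2.19 = 0, with roots I_D = 1.64 or 88.6 mA.
The root I_D = 88.6 mA gives V_GS = -7.09 V ≤ V_t, so take I_D = 1.64 mA.
Then V_GS = 3.35 V and V_DS = V_DD − I_D(R_D+R_S) = 11 − 1.64×2.32 = 7.2 V.
Saturation requires V_DS ≥ V_GS − V_t = 1.25 V; 7.2 ≥ 1.25 ✓.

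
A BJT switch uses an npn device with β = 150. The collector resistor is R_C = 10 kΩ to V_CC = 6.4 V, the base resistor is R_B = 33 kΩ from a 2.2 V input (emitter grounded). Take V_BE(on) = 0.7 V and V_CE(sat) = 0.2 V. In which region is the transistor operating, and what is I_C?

saturation; I_C ≈ 0.62 mA

Assume active: I_B = (2.2 − 0.7)/33 = 0.0455 mA, giving I_C = β·I_B = 6.82 mA.
But then V_CE = 6.4 − 6.82×10 = -61.8 V < V_CE(sat) = 0.2 V — impossible in the active region.
So the transistor is saturated. With V_CE = 0.2 V, I_C = (V_CC − 0.2)/R_C = 6.2/10 = 0.62 mA.
Check: β·I_B = 6.82 mA > I_C = 0.62 mA, confirming saturation.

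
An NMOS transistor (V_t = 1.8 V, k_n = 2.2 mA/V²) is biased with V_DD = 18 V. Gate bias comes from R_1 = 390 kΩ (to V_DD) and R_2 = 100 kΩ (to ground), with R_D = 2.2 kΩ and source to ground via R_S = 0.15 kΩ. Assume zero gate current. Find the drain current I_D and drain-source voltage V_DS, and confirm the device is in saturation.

I_D ≈ 2.5 mA, V_DS ≈ 12 V

V_G = V_DD·R_2/(R_1+R_2) = 18×100/490 = 3.67 V.
Assume saturation: I_D = (k_n/2)(V_GS − V_t)² with V_GS = V_G − I_D·R_S = 3.67 − 0.15·I_D.
Substituting gives 0.0248·I_D² − 1.62·I_D + 3.86 = 0, with roots I_D = 2.48 or 62.9 mA.
The root I_D = 62.9 mA gives V_GS = -5.76 V ≤ V_t, so take I_D = 2.48 mA.
Then V_GS = 3.3 V and V_DS = V_DD − I_D(R_D+R_S) = 18 − 2.48×2.35 = 12.2 V.
Saturation requires V_DS ≥ V_GS − V_t = 1.5 V; 12.2 ≥ 1.5 ✓.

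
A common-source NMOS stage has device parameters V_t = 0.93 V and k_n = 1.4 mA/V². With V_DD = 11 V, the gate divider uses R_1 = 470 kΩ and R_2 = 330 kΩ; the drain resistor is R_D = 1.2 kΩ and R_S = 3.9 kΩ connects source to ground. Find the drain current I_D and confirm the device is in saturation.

I_D ≈ 0.67 mA

V_G = V_DD·R_2/(R_1+R_2) = 11×330/800 = 4.54 V.
Assume saturation: I_D = (k_n/2)(V_GS − V_t)² with V_GS = V_G − I_D·R_S = 4.54 − 3.9·I_D.
Substituting gives 10.6·I_D² − 20.7·I_D + 9.11 = 0, with roots I_D = 0.673 or 1.27 mA.
The root I_D = 1.27 mA gives V_GS = -0.417 V ≤ V_t, so take I_D = 0.673 mA.
Then V_GS = 1.91 V and V_DS = V_DD − I_D(R_D+R_S) = 11 − 0.673×5.1 = 7.57 V.
Saturation requires V_DS ≥ V_GS − V_t = 0.981 V; 7.57 ≥ 0.981 ✓.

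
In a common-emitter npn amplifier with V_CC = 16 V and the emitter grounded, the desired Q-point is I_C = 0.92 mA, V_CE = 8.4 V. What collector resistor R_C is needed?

R_C ≈ 8.3 kΩ

Collector loop: V_CC = I_C·R_C + V_CE.
R_C = (V_CC − V_CE)/I_C = (16 − 8.4)/0.92 = 8.26 kΩ.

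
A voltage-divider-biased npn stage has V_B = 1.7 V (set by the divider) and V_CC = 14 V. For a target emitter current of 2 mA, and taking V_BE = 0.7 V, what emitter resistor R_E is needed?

V_E = V_B − V_BE = 1.7 − 0.7 = 1 V.
R_E = V_E / I_E = 1 / 2 = 0.5 kΩ.

R_E ≈ 0.5 kΩ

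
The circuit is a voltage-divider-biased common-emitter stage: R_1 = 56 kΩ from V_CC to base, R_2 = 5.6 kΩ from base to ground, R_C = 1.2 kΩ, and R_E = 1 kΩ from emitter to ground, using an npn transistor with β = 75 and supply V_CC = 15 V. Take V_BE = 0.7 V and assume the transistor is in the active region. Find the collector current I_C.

Thevenize the base divider: V_Th = V_CC·R_2/(R_1+R_2) = 15×5.6/61.6 = 1.36 V, R_Th = R_1‖R_2 = 5.09 kΩ.
Base-emitter loop: V_Th = I_B·R_Th + V_BE + (β+1)I_B·R_E, so I_B = (1.36 − 0.7) / (5.09 + 76×1) = 0.00818 mA.
I_C = β·I_B = 75×0.00818 = 0.614 mA, and I_E = (β+1)I_B = 0.622 mA.
V_CE = V_CC − I_C·R_C − I_E·R_E = 15 − 0.614×1.2 − 0.622×1 = 13.6 V.
V_CE = 13.6 V > 0.2 V confirms active-region operation.

I_C ≈ 0.61 mA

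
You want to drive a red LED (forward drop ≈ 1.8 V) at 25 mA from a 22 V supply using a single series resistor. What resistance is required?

R ≈ 0.81 kΩ

The resistor drops V_S − V_D = 22 − 1.8 = 20.2 V at 25 mA.
R = 20.2 V / 25 mA = 0.808 kΩ.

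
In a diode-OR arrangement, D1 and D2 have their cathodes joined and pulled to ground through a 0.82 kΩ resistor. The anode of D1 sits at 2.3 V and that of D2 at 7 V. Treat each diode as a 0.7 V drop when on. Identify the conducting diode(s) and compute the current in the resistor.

Only D2 conducts; I_R ≈ 7.7 mA

Assume both conduct. Then node N would need to be at both 2.3−0.7 = 1.6 V and 7−0.7 = 6.3 V, which is impossible.
Assume only D2 conducts: V_N = 7 − 0.7 = 6.3 V, so I_R = 6.3/0.82 = 7.68 mA.
Check D1: its anode-to-cathode voltage is 2.3 − 6.3 = -4 V < 0.7 V, so it is off. The assumption is consistent.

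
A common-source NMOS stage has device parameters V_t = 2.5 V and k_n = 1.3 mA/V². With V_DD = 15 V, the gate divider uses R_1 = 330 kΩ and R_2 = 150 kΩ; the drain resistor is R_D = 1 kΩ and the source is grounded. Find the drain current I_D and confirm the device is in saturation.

V_G = V_DD·R_2/(R_1+R_2) = 15×150/480 = 4.69 V. With the source grounded, V_GS = V_G = 4.69 V.
Assume saturation: I_D = (k_n/2)(V_GS − V_t)² = (1.3/2)×(4.69 − 2.5)² = 0.65×2.19² = 3.11 mA.
V_DS = V_DD − I_D·R_D = 15 − 3.11×1 = 11.9 V.
Saturation requires V_DS ≥ V_GS − V_t = 2.19 V; 11.9 ≥ 2.19 ✓.

I_D ≈ 3.1 mA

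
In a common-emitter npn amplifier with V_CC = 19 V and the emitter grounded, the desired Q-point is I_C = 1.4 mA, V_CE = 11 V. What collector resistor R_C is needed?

R_C ≈ 5.7 kΩ

Collector loop: V_CC = I_C·R_C + V_CE.
R_C = (V_CC − V_CE)/I_C = (19 − 11)/1.4 = 5.71 kΩ.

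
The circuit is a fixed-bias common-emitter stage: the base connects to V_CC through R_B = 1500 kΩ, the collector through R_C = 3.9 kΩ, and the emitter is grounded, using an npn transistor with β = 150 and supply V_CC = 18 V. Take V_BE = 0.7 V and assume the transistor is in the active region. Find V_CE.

V_CE ≈ 11 V

Base loop: V_CC = I_B·R_B + V_BE, so I_B = (18 − 0.7)/1500 kΩ = 0.0115 mA.
In the active region I_C = β·I_B = 150 × 0.0115 = 1.73 mA.
Collector loop: V_CE = V_CC − I_C·R_C = 18 − 1.73×3.9 = 11.3 V.
Since V_CE = 11.3 V > V_CE(sat) ≈ 0.2 V, the transistor is in the active region as assumed.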